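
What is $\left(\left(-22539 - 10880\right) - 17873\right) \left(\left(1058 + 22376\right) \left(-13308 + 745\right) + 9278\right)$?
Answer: $15099957746688$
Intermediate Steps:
$\left(\left(-22539 - 10880\right) - 17873\right) \left(\left(1058 + 22376\right) \left(-13308 + 745\right) + 9278\right) = \left(\left(-22539 - 10880\right) - 17873\right) \left(23434 \left(-12563\right) + 9278\right) = \left(-33419 - 17873\right) \left(-294401342 + 9278\right) = \left(-51292\right) \left(-294392064\right) = 15099957746688$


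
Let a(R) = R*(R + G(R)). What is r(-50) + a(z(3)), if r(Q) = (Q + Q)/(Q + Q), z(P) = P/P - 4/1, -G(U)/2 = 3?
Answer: 28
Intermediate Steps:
G(U) = -6 (G(U) = -2*3 = -6)
z(P) = -3 (z(P) = 1 - 4*1 = 1 - 4 = -3)
a(R) = R*(-6 + R) (a(R) = R*(R - 6) = R*(-6 + R))
r(Q) = 1 (r(Q) = (2*Q)/((2*Q)) = (2*Q)*(1/(2*Q)) = 1)
r(-50) + a(z(3)) = 1 - 3*(-6 - 3) = 1 - 3*(-9) = 1 + 27 = 28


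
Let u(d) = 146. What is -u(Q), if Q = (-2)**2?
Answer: -146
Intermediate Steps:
Q = 4
-u(Q) = -1*146 = -146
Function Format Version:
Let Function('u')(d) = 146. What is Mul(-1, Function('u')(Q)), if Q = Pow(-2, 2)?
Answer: -146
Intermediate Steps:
Q = 4
Mul(-1, Function('u')(Q)) = Mul(-1, 146) = -146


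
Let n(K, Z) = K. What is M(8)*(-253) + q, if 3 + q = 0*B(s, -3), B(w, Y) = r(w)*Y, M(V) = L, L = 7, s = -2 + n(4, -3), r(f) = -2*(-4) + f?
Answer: -1774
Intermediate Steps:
r(f) = 8 + f
s = 2 (s = -2 + 4 = 2)
M(V) = 7
B(w, Y) = Y*(8 + w) (B(w, Y) = (8 + w)*Y = Y*(8 + w))
q = -3 (q = -3 + 0*(-3*(8 + 2)) = -3 + 0*(-3*10) = -3 + 0*(-30) = -3 + 0 = -3)
M(8)*(-253) + q = 7*(-253) - 3 = -1771 - 3 = -1774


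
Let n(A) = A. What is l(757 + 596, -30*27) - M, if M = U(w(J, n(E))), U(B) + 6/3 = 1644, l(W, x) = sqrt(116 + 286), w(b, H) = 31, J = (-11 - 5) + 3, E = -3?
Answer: -1642 + sqrt(402) ≈ -1621.9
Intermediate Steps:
J = -13 (J = -16 + 3 = -13)
l(W, x) = sqrt(402)
U(B) = 1642 (U(B) = -2 + 1644 = 1642)
M = 1642
l(757 + 596, -30*27) - M = sqrt(402) - 1*1642 = sqrt(402) - 1642 = -1642 + sqrt(402)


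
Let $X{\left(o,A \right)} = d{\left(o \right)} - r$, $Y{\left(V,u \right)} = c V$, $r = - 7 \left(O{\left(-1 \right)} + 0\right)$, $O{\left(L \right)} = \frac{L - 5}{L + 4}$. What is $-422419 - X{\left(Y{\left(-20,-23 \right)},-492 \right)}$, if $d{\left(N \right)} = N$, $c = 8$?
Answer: $-422245$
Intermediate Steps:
$O{\left(L \right)} = \frac{-5 + L}{4 + L}$
$r = 14$ ($r = - 7 \left(\frac{-5 - 1}{4 - 1} + 0\right) = - 7 \left(\frac{1}{3} \left(-6\right) + 0\right) = - 7 \left(-2 + 0\right) = \left(-7\right) \left(-2\right) = 14$)
$Y{\left(V,u \right)} = 8 V$
$X{\left(o,A \right)} = -14 + o$ ($X{\left(o,A \right)} = o - 14 = -14 + o$)
$-422419 - X{\left(Y{\left(-20,-23 \right)},-492 \right)} = -422419 - \left(-14 + 8 \left(-20\right)\right) = -422419 - \left(-14 - 160\right) = -422419 - -174 = -422419 + 174 = -422245$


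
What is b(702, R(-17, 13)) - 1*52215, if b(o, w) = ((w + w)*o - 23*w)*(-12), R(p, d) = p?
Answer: 229509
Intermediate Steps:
b(o, w) = 276*w - 24*o*w (b(o, w) = ((2*w)*o - 23*w)*(-12) = (2*o*w - 23*w)*(-12) = (-23*w + 2*o*w)*(-12) = 276*w - 24*o*w)
b(702, R(-17, 13)) - 1*52215 = 12*(-17)*(23 - 2*702) - 1*52215 = 12*(-17)*(23 - 1404) - 52215 = 12*(-17)*(-1381) - 52215 = 281724 - 52215 = 229509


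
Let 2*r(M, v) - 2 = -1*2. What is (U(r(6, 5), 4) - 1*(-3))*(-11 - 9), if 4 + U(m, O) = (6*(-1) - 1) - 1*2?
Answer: 200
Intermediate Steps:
r(M, v) = 0 (r(M, v) = 1 + (-1*2)/2 = 1 + (1/2)*(-2) = 1 - 1 = 0)
U(m, O) = -13 (U(m, O) = -4 + ((6*(-1) - 1) - 1*2) = -4 + ((-6 - 1) - 2) = -4 + (-7 - 2) = -4 - 9 = -13)
(U(r(6, 5), 4) - 1*(-3))*(-11 - 9) = (-13 - 1*(-3))*(-11 - 9) = (-13 + 3)*(-20) = -10*(-20) = 200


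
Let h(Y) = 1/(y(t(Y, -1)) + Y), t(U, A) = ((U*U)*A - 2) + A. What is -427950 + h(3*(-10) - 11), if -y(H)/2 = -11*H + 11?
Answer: -15881652451/37111 ≈ -4.2795e+5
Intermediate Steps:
t(U, A) = -2 + A + A*U**2 (t(U, A) = (U**2*A - 2) + A = (A*U**2 - 2) + A = (-2 + A*U**2) + A = -2 + A + A*U**2)
y(H) = -22 + 22*H (y(H) = -2*(-11*H + 11) = -2*(11 - 11*H) = -22 + 22*H)
h(Y) = 1/(-88 + Y - 22*Y**2) (h(Y) = 1/((-22 + 22*(-2 - 1 - Y**2)) + Y) = 1/((-22 + 22*(-3 - Y**2)) + Y) = 1/((-22 + (-66 - 22*Y**2)) + Y) = 1/((-88 - 22*Y**2) + Y) = 1/(-88 + Y - 22*Y**2))
-427950 + h(3*(-10) - 11) = -427950 - 1/(88 - (3*(-10) - 11) + 22*(3*(-10) - 11)**2) = -427950 - 1/(88 - (-30 - 11) + 22*(-30 - 11)**2) = -427950 - 1/(88 - 1*(-41) + 22*(-41)**2) = -427950 - 1/(88 + 41 + 22*1681) = -427950 - 1/(88 + 41 + 36982) = -427950 - 1/37111 = -15881652451/37111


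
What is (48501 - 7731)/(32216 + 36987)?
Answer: 40770/69203 ≈ 0.58914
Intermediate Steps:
(48501 - 7731)/(32216 + 36987) = 40770/69203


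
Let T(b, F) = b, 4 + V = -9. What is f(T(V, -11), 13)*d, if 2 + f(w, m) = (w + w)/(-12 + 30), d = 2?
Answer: -62/9 ≈ -6.8889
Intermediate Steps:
V = -13 (V = -4 - 9 = -13)
f(w, m) = -2 + w/9 (f(w, m) = -2 + (w + w)/(-12 + 30) = -2 + (2*w)/18 = -2 + (2*w)*(1/18) = -2 + w/9)
f(T(V, -11), 13)*d = (-2 + (1/9)*(-13))*2 = (-2 - 13/9)*2 = -31/9*2 = -62/9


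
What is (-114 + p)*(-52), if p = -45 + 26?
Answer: 6916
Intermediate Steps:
p = -19
(-114 + p)*(-52) = (-114 - 19)*(-52) = -133*(-52) = 6916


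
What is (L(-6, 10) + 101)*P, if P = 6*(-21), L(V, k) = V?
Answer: -11970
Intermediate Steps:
P = -126
(L(-6, 10) + 101)*P = (-6 + 101)*(-126) = 95*(-126) = -11970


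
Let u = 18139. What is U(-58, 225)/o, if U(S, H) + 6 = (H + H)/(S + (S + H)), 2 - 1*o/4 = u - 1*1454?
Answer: 17/606149 ≈ 2.8046e-5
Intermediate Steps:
o = -66732 (o = 8 - 4*(18139 - 1*1454) = 8 - 4*(18139 - 1454) = 8 - 4*16685 = 8 - 66740 = -66732)
U(S, H) = -6 + 2*H/(H + 2*S) (U(S, H) = -6 + (H + H)/(S + (S + H)) = -6 + (2*H)/(S + (H + S)) = -6 + (2*H)/(H + 2*S) = -6 + 2*H/(H + 2*S))
U(-58, 225)/o = (4*(-1*225 - 3*(-58))/(225 + 2*(-58)))/(-66732) = (4*(-225 + 174)/(225 - 116))*(-1/66732) = (4*(-51)/109)*(-1/66732) = (4*(1/109)*(-51))*(-1/66732) = -204/109*(-1/66732) = 17/606149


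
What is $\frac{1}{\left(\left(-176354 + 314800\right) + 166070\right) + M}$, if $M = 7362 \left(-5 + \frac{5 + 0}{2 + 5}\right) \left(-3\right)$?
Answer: $\frac{7}{2794192} \approx 2.5052 \cdot 10^{-6}$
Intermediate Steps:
$M = \frac{662580}{7}$ ($M = 7362 \left(-5 + \frac{5}{7}\right) \left(-3\right) = 7362 \left(\left(- \frac{30}{7}\right) \left(-3\right)\right) = 7362 \cdot \frac{90}{7} = \frac{662580}{7} \approx 94654.0$)
$\frac{1}{\left(\left(-176354 + 314800\right) + 166070\right) + M} = \frac{1}{\left(\left(-176354 + 314800\right) + 166070\right) + \frac{662580}{7}} = \frac{1}{\left(138446 + 166070\right) + \frac{662580}{7}} = \frac{1}{304516 + \frac{662580}{7}} = \frac{1}{\frac{2794192}{7}} = \frac{7}{2794192}$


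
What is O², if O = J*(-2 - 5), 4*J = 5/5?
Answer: 49/16 ≈ 3.0625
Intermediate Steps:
J = ¼ (J = (5/5)/4 = (5*(⅕))/4 = (¼)*1 = ¼ ≈ 0.25000)
O = -7/4 (O = (-2 - 5)/4 = (¼)*(-7) = -7/4 ≈ -1.7500)
O² = (-7/4)² = 49/16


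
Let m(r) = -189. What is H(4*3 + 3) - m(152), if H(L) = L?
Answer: 204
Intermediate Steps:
H(4*3 + 3) - m(152) = (4*3 + 3) - 1*(-189) = (12 + 3) + 189 = 15 + 189 = 204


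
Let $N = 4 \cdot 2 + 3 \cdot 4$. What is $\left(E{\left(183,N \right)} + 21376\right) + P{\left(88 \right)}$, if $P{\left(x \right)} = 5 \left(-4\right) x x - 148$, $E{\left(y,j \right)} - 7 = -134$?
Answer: $-133779$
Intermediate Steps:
$N = 20$ ($N = 8 + 12 = 20$)
$E{\left(y,j \right)} = -127$ ($E{\left(y,j \right)} = 7 - 134 = -127$)
$P{\left(x \right)} = -148 - 20 x^{2}$ ($P{\left(x \right)} = - 20 x x - 148 = - 20 x^{2} - 148 = -148 - 20 x^{2}$)
$\left(E{\left(183,N \right)} + 21376\right) + P{\left(88 \right)} = \left(-127 + 21376\right) - \left(148 + 20 \cdot 88^{2}\right) = 21249 - 155028 = -133779$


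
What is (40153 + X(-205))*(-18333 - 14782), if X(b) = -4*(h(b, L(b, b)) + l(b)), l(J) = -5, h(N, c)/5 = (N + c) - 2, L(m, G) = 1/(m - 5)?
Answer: -30815991125/21 ≈ -1.4674e+9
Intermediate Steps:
L(m, G) = 1/(-5 + m)
h(N, c) = -10 + 5*N + 5*c (h(N, c) = 5*((N + c) - 2) = 5*(-2 + N + c) = -10 + 5*N + 5*c)
X(b) = 60 - 20*b - 20/(-5 + b) (X(b) = -4*((-10 + 5*b + 5/(-5 + b)) - 5) = -4*(-15 + 5*b + 5/(-5 + b)) = 60 - 20*b - 20/(-5 + b))
(40153 + X(-205))*(-18333 - 14782) = (40153 + 20*(-16 - 1*(-205)**2 + 8*(-205))/(-5 - 205))*(-18333 - 14782) = (40153 + 20*(-16 - 1*42025 - 1640)/(-210))*(-33115) = (40153 + 20*(-1/210)*(-16 - 42025 - 1640))*(-33115) = (40153 + 20*(-1/210)*(-43681))*(-33115) = (40153 + 87362/21)*(-33115) = (930575/21)*(-33115) = -30815991125/21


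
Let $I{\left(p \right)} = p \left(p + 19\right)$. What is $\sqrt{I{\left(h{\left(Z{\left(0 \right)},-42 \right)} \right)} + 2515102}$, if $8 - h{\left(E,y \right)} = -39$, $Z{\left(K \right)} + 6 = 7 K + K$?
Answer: $2 \sqrt{629551} \approx 1586.9$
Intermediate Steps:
$Z{\left(K \right)} = -6 + 8 K$ ($Z{\left(K \right)} = -6 + \left(7 K + K\right) = -6 + 8 K$)
$h{\left(E,y \right)} = 47$ ($h{\left(E,y \right)} = 8 - -39 = 8 + 39 = 47$)
$I{\left(p \right)} = p \left(19 + p\right)$
$\sqrt{I{\left(h{\left(Z{\left(0 \right)},-42 \right)} \right)} + 2515102} = \sqrt{47 \left(19 + 47\right) + 2515102} = \sqrt{47 \cdot 66 + 2515102} = \sqrt{3102 + 2515102} = \sqrt{2518204} = 2 \sqrt{629551}$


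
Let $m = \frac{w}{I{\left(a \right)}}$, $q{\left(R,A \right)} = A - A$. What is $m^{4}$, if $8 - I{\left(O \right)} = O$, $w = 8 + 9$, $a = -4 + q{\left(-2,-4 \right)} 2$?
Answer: $\frac{83521}{20736} \approx 4.0278$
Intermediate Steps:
$q{\left(R,A \right)} = 0$
$a = -4$ ($a = -4 + 0 \cdot 2 = -4 + 0 = -4$)
$w = 17$
$I{\left(O \right)} = 8 - O$
$m = \frac{17}{12}$ ($m = \frac{17}{8 - -4} = \frac{17}{8 + 4} = \frac{17}{12} \approx 1.4167$)
$m^{4} = \left(\frac{17}{12}\right)^{4} = \frac{83521}{20736}$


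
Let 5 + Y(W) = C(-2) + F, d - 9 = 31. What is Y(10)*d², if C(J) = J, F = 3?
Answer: -6400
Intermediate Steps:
d = 40 (d = 9 + 31 = 40)
Y(W) = -4 (Y(W) = -5 + (-2 + 3) = -5 + 1 = -4)
Y(10)*d² = -4*40² = -4*1600 = -6400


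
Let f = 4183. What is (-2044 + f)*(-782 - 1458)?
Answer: -4791360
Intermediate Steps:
(-2044 + f)*(-782 - 1458) = (-2044 + 4183)*(-782 - 1458) = 2139*(-2240) = -4791360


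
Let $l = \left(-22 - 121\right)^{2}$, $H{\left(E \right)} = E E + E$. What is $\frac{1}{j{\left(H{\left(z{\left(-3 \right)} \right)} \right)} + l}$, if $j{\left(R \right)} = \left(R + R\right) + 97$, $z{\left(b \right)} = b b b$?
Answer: $\frac{1}{21950} \approx 4.5558 \cdot 10^{-5}$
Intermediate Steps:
$z{\left(b \right)} = b^{3}$ ($z{\left(b \right)} = b^{2} b = b^{3}$)
$H{\left(E \right)} = E + E^{2}$ ($H{\left(E \right)} = E^{2} + E = E + E^{2}$)
$j{\left(R \right)} = 97 + 2 R$ ($j{\left(R \right)} = 2 R + 97 = 97 + 2 R$)
$l = 20449$ ($l = \left(-143\right)^{2} = 20449$)
$\frac{1}{j{\left(H{\left(z{\left(-3 \right)} \right)} \right)} + l} = \frac{1}{\left(97 + 2 \left(-3\right)^{3} \left(1 + \left(-3\right)^{3}\right)\right) + 20449} = \frac{1}{\left(97 + 2 \left(- 27 \left(1 - 27\right)\right)\right) + 20449} = \frac{1}{\left(97 + 2 \left(\left(-27\right) \left(-26\right)\right)\right) + 20449} = \frac{1}{\left(97 + 2 \cdot 702\right) + 20449} = \frac{1}{\left(97 + 1404\right) + 20449} = \frac{1}{1501 + 20449} = \frac{1}{21950}$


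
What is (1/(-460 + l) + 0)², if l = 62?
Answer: 1/158404 ≈ 6.3130e-6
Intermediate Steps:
(1/(-460 + l) + 0)² = (1/(-460 + 62) + 0)² = (1/(-398) + 0)² = (-1/398 + 0)² = (-1/398)² = 1/158404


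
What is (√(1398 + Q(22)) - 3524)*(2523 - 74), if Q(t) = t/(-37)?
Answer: -8630276 + 4898*√478262/37 ≈ -8.5387e+6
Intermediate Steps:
Q(t) = -t/37
(√(1398 + Q(22)) - 3524)*(2523 - 74) = (√(1398 - 1/37*22) - 3524)*(2523 - 74) = (√(1398 - 22/37) - 3524)*2449 = (√(51704/37) - 3524)*2449 = (2*√478262/37 - 3524)*2449 = (-3524 + 2*√478262/37)*2449 = -8630276 + 4898*√478262/37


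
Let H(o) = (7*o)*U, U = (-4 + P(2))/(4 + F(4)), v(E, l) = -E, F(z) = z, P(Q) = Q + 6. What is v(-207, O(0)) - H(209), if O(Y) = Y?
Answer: -1049/2 ≈ -524.50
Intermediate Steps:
P(Q) = 6 + Q
U = ½ (U = (-4 + (6 + 2))/(4 + 4) = (-4 + 8)/8 = 4*(⅛) = ½ ≈ 0.50000)
H(o) = 7*o/2 (H(o) = (7*o)*(½) = 7*o/2)
v(-207, O(0)) - H(209) = -1*(-207) - 7*209/2 = 207 - 1*1463/2 = 207 - 1463/2 = -1049/2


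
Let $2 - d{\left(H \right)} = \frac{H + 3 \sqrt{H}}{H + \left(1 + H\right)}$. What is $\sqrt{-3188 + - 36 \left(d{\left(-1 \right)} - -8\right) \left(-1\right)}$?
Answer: $2 \sqrt{-716 + 27 i} \approx 1.0089 + 53.526 i$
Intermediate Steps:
$d{\left(H \right)} = 2 - \frac{H + 3 \sqrt{H}}{1 + 2 H}$ ($d{\left(H \right)} = 2 - \frac{H + 3 \sqrt{H}}{H + \left(1 + H\right)} = 2 - \frac{H + 3 \sqrt{H}}{1 + 2 H}$)
$\sqrt{-3188 + - 36 \left(d{\left(-1 \right)} - -8\right) \left(-1\right)} = \sqrt{-3188 + - 36 \left(\frac{2 - 3 \sqrt{-1} + 3 \left(-1\right)}{1 + 2 \left(-1\right)} - -8\right) \left(-1\right)} = \sqrt{-3188 + - 36 \left(\frac{2 - 3 i - 3}{1 - 2} + 8\right) \left(-1\right)} = \sqrt{-3188 + - 36 \left(\frac{-1 - 3 i}{-1} + 8\right) \left(-1\right)} = \sqrt{-3188 + - 36 \left(- (-1 - 3 i) + 8\right) \left(-1\right)} = \sqrt{-3188 + - 36 \left(\left(1 + 3 i\right) + 8\right) \left(-1\right)} = \sqrt{-3188 + - 36 \left(9 + 3 i\right) \left(-1\right)} = \sqrt{-3188 + \left(-324 - 108 i\right) \left(-1\right)} = \sqrt{-3188 + \left(324 + 108 i\right)} = \sqrt{-2864 + 108 i}$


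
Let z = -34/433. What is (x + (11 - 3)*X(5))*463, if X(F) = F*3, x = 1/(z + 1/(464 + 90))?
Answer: 911405314/18403 ≈ 49525.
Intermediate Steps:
z = -34/433 (z = -34*1/433 = -34/433 ≈ -0.078522)
x = -239882/18403 (x = 1/(-34/433 + 1/(464 + 90)) = 1/(-34/433 + 1/554) = 1/(-18403/239882) = -239882/18403 ≈ -13.035)
X(F) = 3*F
(x + (11 - 3)*X(5))*463 = (-239882/18403 + (11 - 3)*(3*5))*463 = (-239882/18403 + 8*15)*463 = (-239882/18403 + 120)*463 = (1968478/18403)*463 = 911405314/18403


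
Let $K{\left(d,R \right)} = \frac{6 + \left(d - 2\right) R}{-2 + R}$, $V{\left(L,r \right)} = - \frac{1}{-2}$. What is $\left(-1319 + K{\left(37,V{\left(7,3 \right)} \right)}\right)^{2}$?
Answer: $\frac{16032016}{9} \approx 1.7813 \cdot 10^{6}$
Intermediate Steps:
$V{\left(L,r \right)} = \frac{1}{2}$ ($V{\left(L,r \right)} = \left(-1\right) \left(- \frac{1}{2}\right) = \frac{1}{2}$)
$K{\left(d,R \right)} = \frac{6 + R \left(-2 + d\right)}{-2 + R}$ ($K{\left(d,R \right)} = \frac{6 + \left(-2 + d\right) R}{-2 + R} = \frac{6 + R \left(-2 + d\right)}{-2 + R}$)
$\left(-1319 + K{\left(37,V{\left(7,3 \right)} \right)}\right)^{2} = \left(-1319 + \frac{6 - 1 + \frac{1}{2} \cdot 37}{-2 + \frac{1}{2}}\right)^{2} = \left(-1319 + \frac{6 - 1 + \frac{37}{2}}{- \frac{3}{2}}\right)^{2} = \left(-1319 - \frac{47}{3}\right)^{2} = \left(- \frac{4004}{3}\right)^{2} = \frac{16032016}{9}$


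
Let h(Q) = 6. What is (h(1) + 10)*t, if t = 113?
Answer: 1808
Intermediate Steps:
(h(1) + 10)*t = (6 + 10)*113 = 16*113 = 1808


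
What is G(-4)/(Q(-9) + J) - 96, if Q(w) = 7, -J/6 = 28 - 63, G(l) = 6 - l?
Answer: -20822/217 ≈ -95.954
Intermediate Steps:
J = 210 (J = -6*(28 - 63) = -6*(-35) = 210)
G(-4)/(Q(-9) + J) - 96 = (6 - 1*(-4))/(7 + 210) - 96 = (6 + 4)/217 - 96 = (1/217)*10 - 96 = 10/217 - 96 = -20822/217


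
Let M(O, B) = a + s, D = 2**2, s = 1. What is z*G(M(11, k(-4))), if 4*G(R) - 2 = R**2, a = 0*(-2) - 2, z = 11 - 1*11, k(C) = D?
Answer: 0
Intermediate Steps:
D = 4
k(C) = 4
z = 0 (z = 11 - 11 = 0)
a = -2 (a = 0 - 2 = -2)
M(O, B) = -1 (M(O, B) = -2 + 1 = -1)
G(R) = 1/2 + R**2/4
z*G(M(11, k(-4))) = 0*(1/2 + (1/4)*(-1)**2) = 0*(1/2 + (1/4)*1) = 0*(1/2 + 1/4) = 0*(3/4) = 0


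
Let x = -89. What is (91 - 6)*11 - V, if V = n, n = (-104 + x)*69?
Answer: 14252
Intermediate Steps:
n = -13317 (n = (-104 - 89)*69 = -193*69 = -13317)
V = -13317
(91 - 6)*11 - V = (91 - 6)*11 - 1*(-13317) = 85*11 + 13317 = 935 + 13317 = 14252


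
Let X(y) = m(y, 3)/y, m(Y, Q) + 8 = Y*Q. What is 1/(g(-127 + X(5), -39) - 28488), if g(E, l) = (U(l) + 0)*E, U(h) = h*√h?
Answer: -29675/1820150754 - 10205*I*√39/3640301508 ≈ -1.6304e-5 - 1.7507e-5*I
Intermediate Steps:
m(Y, Q) = -8 + Q*Y (m(Y, Q) = -8 + Y*Q = -8 + Q*Y)
U(h) = h^(3/2)
X(y) = (-8 + 3*y)/y
g(E, l) = E*l^(3/2) (g(E, l) = (l^(3/2) + 0)*E = l^(3/2)*E = E*l^(3/2))
1/(g(-127 + X(5), -39) - 28488) = 1/((-127 + (3 - 8/5))*(-39)^(3/2) - 28488) = 1/((-127 + (3 - 8*⅕))*(-39*I*√39) - 28488) = 1/((-127 + (3 - 8/5))*(-39*I*√39) - 28488) = 1/((-127 + 7/5)*(-39*I*√39) - 28488) = 1/(-(-24492)*I*√39/5 - 28488) = 1/(24492*I*√39/5 - 28488) = 1/(-28488 + 24492*I*√39/5)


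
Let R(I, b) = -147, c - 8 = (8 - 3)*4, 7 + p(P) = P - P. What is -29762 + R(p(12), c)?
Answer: -29909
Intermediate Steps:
p(P) = -7 (p(P) = -7 + (P - P) = -7 + 0 = -7)
c = 28 (c = 8 + (8 - 3)*4 = 8 + 5*4 = 8 + 20 = 28)
-29762 + R(p(12), c) = -29762 - 147 = -29909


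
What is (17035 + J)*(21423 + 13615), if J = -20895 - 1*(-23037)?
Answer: 671923726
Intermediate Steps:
J = 2142 (J = -20895 + 23037 = 2142)
(17035 + J)*(21423 + 13615) = (17035 + 2142)*(21423 + 13615) = 19177*35038 = 671923726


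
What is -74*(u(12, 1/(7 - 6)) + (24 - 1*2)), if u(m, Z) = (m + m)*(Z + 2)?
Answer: -6956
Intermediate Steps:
u(m, Z) = 2*m*(2 + Z) (u(m, Z) = (2*m)*(2 + Z) = 2*m*(2 + Z))
-74*(u(12, 1/(7 - 6)) + (24 - 1*2)) = -74*(2*12*(2 + 1/(7 - 6)) + (24 - 1*2)) = -74*(2*12*(2 + 1/1) + (24 - 2)) = -74*(2*12*(2 + 1) + 22) = -74*(2*12*3 + 22) = -74*(72 + 22) = -74*94 = -6956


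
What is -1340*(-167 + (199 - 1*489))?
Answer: 612380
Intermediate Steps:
-1340*(-167 + (199 - 1*489)) = -1340*(-167 + (199 - 489)) = -1340*(-167 - 290) = -1340*(-457) = 612380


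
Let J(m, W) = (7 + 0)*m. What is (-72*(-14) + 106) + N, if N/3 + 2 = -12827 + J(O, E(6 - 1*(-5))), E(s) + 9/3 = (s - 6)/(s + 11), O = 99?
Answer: -35294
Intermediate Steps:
E(s) = -3 + (-6 + s)/(11 + s) (E(s) = -3 + (s - 6)/(s + 11) = -3 + (-6 + s)/(11 + s))
J(m, W) = 7*m
N = -36408 (N = -6 + 3*(-12827 + 7*99) = -6 + 3*(-12827 + 693) = -6 + 3*(-12134) = -6 - 36402 = -36408)
(-72*(-14) + 106) + N = (-72*(-14) + 106) - 36408 = (1008 + 106) - 36408 = 1114 - 36408 = -35294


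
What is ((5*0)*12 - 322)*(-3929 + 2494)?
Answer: 462070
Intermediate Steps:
((5*0)*12 - 322)*(-3929 + 2494) = (0*12 - 322)*(-1435) = (0 - 322)*(-1435) = -322*(-1435) = 462070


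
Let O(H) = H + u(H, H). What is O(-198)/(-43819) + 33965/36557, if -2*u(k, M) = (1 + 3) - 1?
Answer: 2991210913/3203782366 ≈ 0.93365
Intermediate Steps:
u(k, M) = -3/2 (u(k, M) = -((1 + 3) - 1)/2 = -(4 - 1)/2 = -1/2*3 = -3/2)
O(H) = -3/2 + H (O(H) = H - 3/2 = -3/2 + H)
O(-198)/(-43819) + 33965/36557 = (-3/2 - 198)/(-43819) + 33965/36557 = -399/2*(-1/43819) + 33965*(1/36557) = 399/87638 + 33965/36557 = 2991210913/3203782366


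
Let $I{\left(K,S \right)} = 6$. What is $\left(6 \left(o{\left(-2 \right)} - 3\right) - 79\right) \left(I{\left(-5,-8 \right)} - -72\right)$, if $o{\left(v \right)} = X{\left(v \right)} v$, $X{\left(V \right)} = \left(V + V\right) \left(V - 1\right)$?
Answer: $-18798$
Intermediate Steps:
$X{\left(V \right)} = 2 V \left(-1 + V\right)$
$o{\left(v \right)} = 2 v^{2} \left(-1 + v\right)$ ($o{\left(v \right)} = 2 v \left(-1 + v\right) v = 2 v^{2} \left(-1 + v\right)$)
$\left(6 \left(o{\left(-2 \right)} - 3\right) - 79\right) \left(I{\left(-5,-8 \right)} - -72\right) = \left(6 \left(2 \left(-2\right)^{2} \left(-1 - 2\right) - 3\right) - 79\right) \left(6 - -72\right) = \left(6 \left(2 \cdot 4 \left(-3\right) - 3\right) - 79\right) \left(6 + 72\right) = \left(6 \left(-24 - 3\right) - 79\right) 78 = \left(6 \left(-27\right) - 79\right) 78 = \left(-162 - 79\right) 78 = \left(-241\right) 78 = -18798$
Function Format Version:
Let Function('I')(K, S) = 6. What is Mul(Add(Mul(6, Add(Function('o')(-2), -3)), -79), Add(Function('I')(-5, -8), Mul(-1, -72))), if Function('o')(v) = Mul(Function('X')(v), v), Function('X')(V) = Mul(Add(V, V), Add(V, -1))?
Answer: -18798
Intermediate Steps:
Function('X')(V) = Mul(2, V, Add(-1, V)) (Function('X')(V) = Mul(Mul(2, V), Add(-1, V)) = Mul(2, V, Add(-1, V)))
Function('o')(v) = Mul(2, Pow(v, 2), Add(-1, v)) (Function('o')(v) = Mul(Mul(2, v, Add(-1, v)), v) = Mul(2, Pow(v, 2), Add(-1, v)))
Mul(Add(Mul(6, Add(Function('o')(-2), -3)), -79), Add(Function('I')(-5, -8), Mul(-1, -72))) = Mul(Add(Mul(6, Add(Mul(2, Pow(-2, 2), Add(-1, -2)), -3)), -79), Add(6, Mul(-1, -72))) = Mul(Add(Mul(6, Add(Mul(2, 4, -3), -3)), -79), Add(6, 72)) = Mul(Add(Mul(6, Add(-24, -3)), -79), 78) = Mul(Add(Mul(6, -27), -79), 78) = Mul(Add(-162, -79), 78) = Mul(-241, 78) = -18798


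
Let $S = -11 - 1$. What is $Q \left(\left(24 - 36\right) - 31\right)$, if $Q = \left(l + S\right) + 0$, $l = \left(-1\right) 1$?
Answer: $559$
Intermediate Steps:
$l = -1$
$S = -12$ ($S = -11 - 1 = -12$)
$Q = -13$ ($Q = \left(-1 - 12\right) + 0 = -13 + 0 = -13$)
$Q \left(\left(24 - 36\right) - 31\right) = - 13 \left(\left(24 - 36\right) - 31\right) = - 13 \left(-12 - 31\right) = \left(-13\right) \left(-43\right) = 559$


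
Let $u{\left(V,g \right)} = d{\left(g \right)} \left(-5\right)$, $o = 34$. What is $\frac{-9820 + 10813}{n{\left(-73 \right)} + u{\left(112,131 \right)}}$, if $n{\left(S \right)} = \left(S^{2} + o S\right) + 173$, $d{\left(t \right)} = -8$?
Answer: $\frac{331}{1020} \approx 0.32451$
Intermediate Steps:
$u{\left(V,g \right)} = 40$ ($u{\left(V,g \right)} = \left(-8\right) \left(-5\right) = 40$)
$n{\left(S \right)} = 173 + S^{2} + 34 S$ ($n{\left(S \right)} = \left(S^{2} + 34 S\right) + 173 = 173 + S^{2} + 34 S$)
$\frac{-9820 + 10813}{n{\left(-73 \right)} + u{\left(112,131 \right)}} = \frac{-9820 + 10813}{\left(173 + \left(-73\right)^{2} + 34 \left(-73\right)\right) + 40} = \frac{993}{\left(173 + 5329 - 2482\right) + 40} = \frac{993}{3020 + 40} = \frac{993}{3060} = 993 \cdot \frac{1}{3060} = \frac{331}{1020}$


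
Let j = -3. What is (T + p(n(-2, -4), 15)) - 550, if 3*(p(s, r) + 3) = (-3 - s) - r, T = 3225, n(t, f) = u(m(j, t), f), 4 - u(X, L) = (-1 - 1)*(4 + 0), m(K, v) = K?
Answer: 2662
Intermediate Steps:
u(X, L) = 12 (u(X, L) = 4 - (-1 - 1)*(4 + 0) = 4 - (-2)*4 = 4 - 1*(-8) = 4 + 8 = 12)
n(t, f) = 12
p(s, r) = -4 - r/3 - s/3 (p(s, r) = -3 + ((-3 - s) - r)/3 = -3 + (-3 - r - s)/3 = -3 + (-1 - r/3 - s/3) = -4 - r/3 - s/3)
(T + p(n(-2, -4), 15)) - 550 = (3225 + (-4 - ⅓*15 - ⅓*12)) - 550 = (3225 + (-4 - 5 - 4)) - 550 = (3225 - 13) - 550 = 3212 - 550 = 2662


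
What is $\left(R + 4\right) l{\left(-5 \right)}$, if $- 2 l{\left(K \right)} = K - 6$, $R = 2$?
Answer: $33$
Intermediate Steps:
$l{\left(K \right)} = 3 - \frac{K}{2}$ ($l{\left(K \right)} = - \frac{K - 6}{2} = - \frac{-6 + K}{2} = 3 - \frac{K}{2}$)
$\left(R + 4\right) l{\left(-5 \right)} = \left(2 + 4\right) \left(3 - - \frac{5}{2}\right) = 6 \left(3 + \frac{5}{2}\right) = 6 \cdot \frac{11}{2} = 33$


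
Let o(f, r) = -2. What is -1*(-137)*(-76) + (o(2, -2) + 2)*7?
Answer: -10412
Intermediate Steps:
-1*(-137)*(-76) + (o(2, -2) + 2)*7 = -1*(-137)*(-76) + (-2 + 2)*7 = 137*(-76) + 0*7 = -10412 + 0 = -10412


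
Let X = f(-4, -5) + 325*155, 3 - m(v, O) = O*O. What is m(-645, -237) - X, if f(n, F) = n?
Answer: -106537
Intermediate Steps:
m(v, O) = 3 - O² (m(v, O) = 3 - O*O = 3 - O²)
X = 50371 (X = -4 + 325*155 = -4 + 50375 = 50371)
m(-645, -237) - X = (3 - 1*(-237)²) - 1*50371 = (3 - 1*56169) - 50371 = (3 - 56169) - 50371 = -56166 - 50371 = -106537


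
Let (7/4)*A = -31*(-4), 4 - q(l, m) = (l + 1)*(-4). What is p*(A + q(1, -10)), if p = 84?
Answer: 6960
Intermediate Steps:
q(l, m) = 8 + 4*l (q(l, m) = 4 - (l + 1)*(-4) = 4 - (1 + l)*(-4) = 4 - (-4 - 4*l) = 4 + (4 + 4*l) = 8 + 4*l)
A = 496/7 (A = 4*(-31*(-4))/7 = (4/7)*124 = 496/7 ≈ 70.857)
p*(A + q(1, -10)) = 84*(496/7 + (8 + 4*1)) = 84*(496/7 + (8 + 4)) = 84*(496/7 + 12) = 84*(580/7) = 6960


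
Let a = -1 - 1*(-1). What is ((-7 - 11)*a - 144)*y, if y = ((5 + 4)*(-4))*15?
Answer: 77760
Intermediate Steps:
a = 0 (a = -1 + 1 = 0)
y = -540 (y = (9*(-4))*15 = -36*15 = -540)
((-7 - 11)*a - 144)*y = ((-7 - 11)*0 - 144)*(-540) = (-18*0 - 144)*(-540) = (0 - 144)*(-540) = -144*(-540) = 77760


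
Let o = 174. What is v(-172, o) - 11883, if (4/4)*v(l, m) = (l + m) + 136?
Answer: -11745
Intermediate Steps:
v(l, m) = 136 + l + m (v(l, m) = (l + m) + 136 = 136 + l + m)
v(-172, o) - 11883 = (136 - 172 + 174) - 11883 = 138 - 11883 = -11745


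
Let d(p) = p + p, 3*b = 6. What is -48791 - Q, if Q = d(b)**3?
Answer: -48855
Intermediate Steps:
b = 2 (b = (1/3)*6 = 2)
d(p) = 2*p
Q = 64 (Q = (2*2)**3 = 4**3 = 64)
-48791 - Q = -48791 - 1*64 = -48791 - 64 = -48855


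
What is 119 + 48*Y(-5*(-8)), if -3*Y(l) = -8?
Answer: 247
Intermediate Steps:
Y(l) = 8/3 (Y(l) = -⅓*(-8) = 8/3)
119 + 48*Y(-5*(-8)) = 119 + 48*(8/3) = 119 + 128 = 247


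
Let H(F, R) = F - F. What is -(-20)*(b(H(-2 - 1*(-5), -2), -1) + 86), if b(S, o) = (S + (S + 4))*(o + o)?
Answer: 1560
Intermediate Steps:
H(F, R) = 0
b(S, o) = 2*o*(4 + 2*S) (b(S, o) = (S + (4 + S))*(2*o) = (4 + 2*S)*(2*o) = 2*o*(4 + 2*S))
-(-20)*(b(H(-2 - 1*(-5), -2), -1) + 86) = -(-20)*(4*(-1)*(2 + 0) + 86) = -(-20)*(4*(-1)*2 + 86) = -(-20)*(-8 + 86) = -(-20)*78 = -1*(-1560) = 1560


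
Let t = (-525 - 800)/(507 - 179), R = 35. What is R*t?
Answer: -46375/328 ≈ -141.39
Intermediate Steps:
t = -1325/328 ≈ -4.0396
R*t = 35*(-1325/328) = -46375/328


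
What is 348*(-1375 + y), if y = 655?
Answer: -250560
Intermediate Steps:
348*(-1375 + y) = 348*(-1375 + 655) = 348*(-720) = -250560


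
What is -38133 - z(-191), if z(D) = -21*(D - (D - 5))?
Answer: -38028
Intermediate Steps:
z(D) = -105 (z(D) = -21*(D - (-5 + D)) = -21*(D + (5 - D)) = -21*5 = -105)
-38133 - z(-191) = -38133 - 1*(-105) = -38133 + 105 = -38028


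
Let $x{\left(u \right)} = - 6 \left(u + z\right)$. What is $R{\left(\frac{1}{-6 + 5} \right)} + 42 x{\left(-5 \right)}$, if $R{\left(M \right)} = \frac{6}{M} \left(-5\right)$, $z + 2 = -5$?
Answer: $3054$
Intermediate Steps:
$z = -7$ ($z = -2 - 5 = -7$)
$R{\left(M \right)} = - \frac{30}{M}$
$x{\left(u \right)} = 42 - 6 u$ ($x{\left(u \right)} = - 6 \left(u - 7\right) = - 6 \left(-7 + u\right) = 42 - 6 u$)
$R{\left(\frac{1}{-6 + 5} \right)} + 42 x{\left(-5 \right)} = - \frac{30}{\frac{1}{-6 + 5}} + 42 \left(42 - -30\right) = - \frac{30}{\frac{1}{-1}} + 42 \left(42 + 30\right) = - \frac{30}{-1} + 42 \cdot 72 = \left(-30\right) \left(-1\right) + 3024 = 30 + 3024 = 3054$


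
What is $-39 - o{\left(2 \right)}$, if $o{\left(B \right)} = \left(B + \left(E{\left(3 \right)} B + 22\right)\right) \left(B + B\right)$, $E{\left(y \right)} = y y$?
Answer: $-207$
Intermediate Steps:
$E{\left(y \right)} = y^{2}$
$o{\left(B \right)} = 2 B \left(22 + 10 B\right)$ ($o{\left(B \right)} = \left(B + \left(3^{2} B + 22\right)\right) \left(B + B\right) = \left(B + \left(9 B + 22\right)\right) 2 B = \left(B + \left(22 + 9 B\right)\right) 2 B = \left(22 + 10 B\right) 2 B = 2 B \left(22 + 10 B\right)$)
$-39 - o{\left(2 \right)} = -39 - 4 \cdot 2 \left(11 + 5 \cdot 2\right) = -39 - 4 \cdot 2 \left(11 + 10\right) = -39 - 4 \cdot 2 \cdot 21 = -39 - 168 = -207$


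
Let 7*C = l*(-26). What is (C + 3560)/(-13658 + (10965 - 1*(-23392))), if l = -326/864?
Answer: 5384839/31296888 ≈ 0.17206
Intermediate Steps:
l = -163/432 (l = -326*1/864 = -163/432 ≈ -0.37731)
C = 2119/1512 (C = (-163/432*(-26))/7 = (⅐)*(2119/216) = 2119/1512 ≈ 1.4015)
(C + 3560)/(-13658 + (10965 - 1*(-23392))) = (2119/1512 + 3560)/(-13658 + (10965 - 1*(-23392))) = 5384839/(1512*(-13658 + (10965 + 23392))) = 5384839/(1512*(-13658 + 34357)) = (5384839/1512)/20699 = (5384839/1512)*(1/20699) = 5384839/31296888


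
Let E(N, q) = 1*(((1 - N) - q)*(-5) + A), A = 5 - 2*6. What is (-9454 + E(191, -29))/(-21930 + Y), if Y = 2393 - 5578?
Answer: 8656/25115 ≈ 0.34465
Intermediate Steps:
A = -7 (A = 5 - 12 = -7)
Y = -3185
E(N, q) = -12 + 5*N + 5*q (E(N, q) = 1*(((1 - N) - q)*(-5) - 7) = 1*((1 - N - q)*(-5) - 7) = 1*((-5 + 5*N + 5*q) - 7) = 1*(-12 + 5*N + 5*q) = -12 + 5*N + 5*q)
(-9454 + E(191, -29))/(-21930 + Y) = (-9454 + (-12 + 5*191 + 5*(-29)))/(-21930 - 3185) = (-9454 + (-12 + 955 - 145))/(-25115) = (-9454 + 798)*(-1/25115) = -8656*(-1/25115) = 8656/25115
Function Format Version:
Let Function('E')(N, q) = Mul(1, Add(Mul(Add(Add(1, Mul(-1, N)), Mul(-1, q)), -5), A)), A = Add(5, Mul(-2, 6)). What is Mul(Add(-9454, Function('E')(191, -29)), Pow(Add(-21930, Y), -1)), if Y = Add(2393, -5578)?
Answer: Rational(8656, 25115) ≈ 0.34465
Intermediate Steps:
A = -7 (A = Add(5, -12) = -7)
Y = -3185
Function('E')(N, q) = Add(-12, Mul(5, N), Mul(5, q)) (Function('E')(N, q) = Mul(1, Add(Mul(Add(Add(1, Mul(-1, N)), Mul(-1, q)), -5), -7)) = Mul(1, Add(Mul(Add(1, Mul(-1, N), Mul(-1, q)), -5), -7)) = Mul(1, Add(Add(-5, Mul(5, N), Mul(5, q)), -7)) = Mul(1, Add(-12, Mul(5, N), Mul(5, q))) = Add(-12, Mul(5, N), Mul(5, q)))
Mul(Add(-9454, Function('E')(191, -29)), Pow(Add(-21930, Y), -1)) = Mul(Add(-9454, Add(-12, Mul(5, 191), Mul(5, -29))), Pow(Add(-21930, -3185), -1)) = Mul(Add(-9454, Add(-12, 955, -145)), Pow(-25115, -1)) = Mul(Add(-9454, 798), Rational(-1, 25115)) = Mul(-8656, Rational(-1, 25115)) = Rational(8656, 25115)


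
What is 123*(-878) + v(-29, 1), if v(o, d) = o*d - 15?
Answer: -108038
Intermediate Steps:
v(o, d) = -15 + d*o (v(o, d) = d*o - 15 = -15 + d*o)
123*(-878) + v(-29, 1) = 123*(-878) + (-15 + 1*(-29)) = -107994 + (-15 - 29) = -107994 - 44 = -108038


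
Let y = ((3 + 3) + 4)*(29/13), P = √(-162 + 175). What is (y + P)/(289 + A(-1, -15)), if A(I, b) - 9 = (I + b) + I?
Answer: 290/3653 + √13/281 ≈ 0.092218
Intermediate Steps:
A(I, b) = 9 + b + 2*I (A(I, b) = 9 + ((I + b) + I) = 9 + (b + 2*I) = 9 + b + 2*I)
P = √13 ≈ 3.6056
y = 290/13 (y = (6 + 4)*(29*(1/13)) = 10*(29/13) = 290/13 ≈ 22.308)
(y + P)/(289 + A(-1, -15)) = (290/13 + √13)/(289 + (9 - 15 + 2*(-1))) = (290/13 + √13)/(289 + (9 - 15 - 2)) = (290/13 + √13)/(289 - 8) = (290/13 + √13)/281 = (290/13 + √13)*(1/281) = 290/3653 + √13/281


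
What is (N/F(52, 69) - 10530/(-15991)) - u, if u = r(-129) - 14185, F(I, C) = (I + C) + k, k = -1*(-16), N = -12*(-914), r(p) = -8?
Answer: 31270387929/2190767 ≈ 14274.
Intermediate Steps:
N = 10968
k = 16
F(I, C) = 16 + C + I (F(I, C) = (I + C) + 16 = (C + I) + 16 = 16 + C + I)
u = -14193 (u = -8 - 14185 = -14193)
(N/F(52, 69) - 10530/(-15991)) - u = (10968/(16 + 69 + 52) - 10530/(-15991)) - 1*(-14193) = (10968/137 - 10530*(-1/15991)) + 14193 = (10968*(1/137) + 10530/15991) + 14193 = (10968/137 + 10530/15991) + 14193 = 176831898/2190767 + 14193 = 31270387929/2190767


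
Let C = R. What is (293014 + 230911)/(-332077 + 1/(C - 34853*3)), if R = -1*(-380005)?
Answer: -144313045550/91469281341 ≈ -1.5777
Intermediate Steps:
R = 380005
C = 380005
(293014 + 230911)/(-332077 + 1/(C - 34853*3)) = (293014 + 230911)/(-332077 + 1/(380005 - 34853*3)) = 523925/(-332077 + 1/(380005 - 383*273)) = 523925/(-332077 + 1/(380005 - 104559)) = 523925/(-332077 + 1/275446) = 523925/(-91469281341/275446) = 523925*(-275446/91469281341) = -144313045550/91469281341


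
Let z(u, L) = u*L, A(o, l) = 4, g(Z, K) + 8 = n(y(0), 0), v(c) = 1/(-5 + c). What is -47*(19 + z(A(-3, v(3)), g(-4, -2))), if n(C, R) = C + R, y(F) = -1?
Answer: 799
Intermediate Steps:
g(Z, K) = -9 (g(Z, K) = -8 + (-1 + 0) = -8 - 1 = -9)
z(u, L) = L*u
-47*(19 + z(A(-3, v(3)), g(-4, -2))) = -47*(19 - 9*4) = -47*(19 - 36) = -47*(-17) = 799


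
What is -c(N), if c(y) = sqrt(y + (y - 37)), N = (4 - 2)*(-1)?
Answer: -I*sqrt(41) ≈ -6.4031*I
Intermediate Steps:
N = -2 (N = 2*(-1) = -2)
c(y) = sqrt(-37 + 2*y) (c(y) = sqrt(y + (-37 + y)) = sqrt(-37 + 2*y))
-c(N) = -sqrt(-37 + 2*(-2)) = -sqrt(-37 - 4) = -sqrt(-41) = -I*sqrt(41)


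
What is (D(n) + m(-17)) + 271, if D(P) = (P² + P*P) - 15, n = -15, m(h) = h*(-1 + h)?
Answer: 1012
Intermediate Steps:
D(P) = -15 + 2*P² (D(P) = (P² + P²) - 15 = 2*P² - 15 = -15 + 2*P²)
(D(n) + m(-17)) + 271 = ((-15 + 2*(-15)²) - 17*(-1 - 17)) + 271 = ((-15 + 2*225) - 17*(-18)) + 271 = ((-15 + 450) + 306) + 271 = (435 + 306) + 271 = 741 + 271 = 1012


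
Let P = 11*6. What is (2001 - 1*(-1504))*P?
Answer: 231330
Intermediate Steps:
P = 66
(2001 - 1*(-1504))*P = (2001 - 1*(-1504))*66 = (2001 + 1504)*66 = 3505*66 = 231330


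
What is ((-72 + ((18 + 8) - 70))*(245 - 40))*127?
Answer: -3020060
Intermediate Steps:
((-72 + ((18 + 8) - 70))*(245 - 40))*127 = ((-72 + (26 - 70))*205)*127 = ((-72 - 44)*205)*127 = -116*205*127 = -23780*127 = -3020060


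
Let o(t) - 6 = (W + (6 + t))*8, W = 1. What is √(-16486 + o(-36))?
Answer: 2*I*√4178 ≈ 129.27*I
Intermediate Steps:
o(t) = 62 + 8*t (o(t) = 6 + (1 + (6 + t))*8 = 6 + (7 + t)*8 = 6 + (56 + 8*t) = 62 + 8*t)
√(-16486 + o(-36)) = √(-16486 + (62 + 8*(-36))) = √(-16486 + (62 - 288)) = √(-16486 - 226) = √(-16712) = 2*I*√4178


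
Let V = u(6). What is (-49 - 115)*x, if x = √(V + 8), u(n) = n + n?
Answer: -328*√5 ≈ -733.43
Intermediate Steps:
u(n) = 2*n
V = 12 (V = 2*6 = 12)
x = 2*√5 (x = √(12 + 8) = √20 = 2*√5 ≈ 4.4721)
(-49 - 115)*x = (-49 - 115)*(2*√5) = -328*√5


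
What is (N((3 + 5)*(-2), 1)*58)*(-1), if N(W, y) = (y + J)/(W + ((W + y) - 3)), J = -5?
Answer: -116/17 ≈ -6.8235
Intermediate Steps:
N(W, y) = (-5 + y)/(-3 + y + 2*W) (N(W, y) = (y - 5)/(W + ((W + y) - 3)) = (-5 + y)/(W + (-3 + W + y)) = (-5 + y)/(-3 + y + 2*W))
(N((3 + 5)*(-2), 1)*58)*(-1) = (((-5 + 1)/(-3 + 1 + 2*((3 + 5)*(-2))))*58)*(-1) = ((-4/(-3 + 1 + 2*(8*(-2))))*58)*(-1) = ((-4/(-3 + 1 + 2*(-16)))*58)*(-1) = ((-4/(-3 + 1 - 32))*58)*(-1) = ((-4/(-34))*58)*(-1) = (-1/34*(-4)*58)*(-1) = ((2/17)*58)*(-1) = (116/17)*(-1) = -116/17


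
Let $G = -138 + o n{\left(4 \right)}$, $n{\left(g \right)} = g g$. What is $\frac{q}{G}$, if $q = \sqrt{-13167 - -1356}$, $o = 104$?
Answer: $\frac{i \sqrt{11811}}{1526} \approx 0.071218 i$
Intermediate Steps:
$n{\left(g \right)} = g^{2}$
$G = 1526$ ($G = -138 + 104 \cdot 4^{2} = -138 + 104 \cdot 16 = -138 + 1664 = 1526$)
$q = i \sqrt{11811}$ ($q = \sqrt{-13167 + \left(1444 - 88\right)} = \sqrt{-13167 + 1356} = \sqrt{-11811} = i \sqrt{11811} \approx 108.68 i$)
$\frac{q}{G} = \frac{i \sqrt{11811}}{1526}$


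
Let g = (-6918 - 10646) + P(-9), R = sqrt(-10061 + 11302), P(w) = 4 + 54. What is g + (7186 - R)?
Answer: -10320 - sqrt(1241) ≈ -10355.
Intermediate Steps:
P(w) = 58
R = sqrt(1241) ≈ 35.228
g = -17506 (g = (-6918 - 10646) + 58 = -17564 + 58 = -17506)
g + (7186 - R) = -17506 + (7186 - sqrt(1241)) = -10320 - sqrt(1241)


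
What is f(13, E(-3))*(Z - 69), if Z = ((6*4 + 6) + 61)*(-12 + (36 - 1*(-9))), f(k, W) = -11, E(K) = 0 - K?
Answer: -32274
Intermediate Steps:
E(K) = -K
Z = 3003 (Z = ((24 + 6) + 61)*(-12 + (36 + 9)) = (30 + 61)*(-12 + 45) = 91*33 = 3003)
f(13, E(-3))*(Z - 69) = -11*(3003 - 69) = -11*2934 = -32274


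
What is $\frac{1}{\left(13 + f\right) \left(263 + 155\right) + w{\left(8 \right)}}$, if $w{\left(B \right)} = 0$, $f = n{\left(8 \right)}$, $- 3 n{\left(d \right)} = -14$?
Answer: $\frac{3}{22154} \approx 0.00013542$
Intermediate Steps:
$n{\left(d \right)} = \frac{14}{3}$ ($n{\left(d \right)} = \left(- \frac{1}{3}\right) \left(-14\right) = \frac{14}{3}$)
$f = \frac{14}{3} \approx 4.6667$
$\frac{1}{\left(13 + f\right) \left(263 + 155\right) + w{\left(8 \right)}} = \frac{1}{\left(13 + \frac{14}{3}\right) \left(263 + 155\right) + 0} = \frac{1}{\frac{53}{3} \cdot 418 + 0} = \frac{1}{\frac{22154}{3} + 0} = \frac{1}{\frac{22154}{3}} = \frac{3}{22154}$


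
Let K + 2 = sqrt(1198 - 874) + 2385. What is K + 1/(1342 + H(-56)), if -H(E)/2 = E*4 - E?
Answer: 4028879/1678 ≈ 2401.0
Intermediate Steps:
H(E) = -6*E (H(E) = -2*(E*4 - E) = -2*(4*E - E) = -6*E)
K = 2401 (K = -2 + (sqrt(1198 - 874) + 2385) = -2 + (sqrt(324) + 2385) = -2 + (18 + 2385) = -2 + 2403 = 2401)
K + 1/(1342 + H(-56)) = 2401 + 1/(1342 - 6*(-56)) = 2401 + 1/(1342 + 336) = 2401 + 1/1678 = 4028879/1678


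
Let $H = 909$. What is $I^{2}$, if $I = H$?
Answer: $826281$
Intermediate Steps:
$I = 909$
$I^{2} = 909^{2} = 826281$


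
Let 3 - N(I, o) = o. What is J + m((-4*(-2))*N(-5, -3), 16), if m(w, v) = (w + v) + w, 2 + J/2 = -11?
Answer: 86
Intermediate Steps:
J = -26 (J = -4 + 2*(-11) = -4 - 22 = -26)
N(I, o) = 3 - o
m(w, v) = v + 2*w (m(w, v) = (v + w) + w = v + 2*w)
J + m((-4*(-2))*N(-5, -3), 16) = -26 + (16 + 2*((-4*(-2))*(3 - 1*(-3)))) = -26 + (16 + 2*(8*(3 + 3))) = -26 + (16 + 2*(8*6)) = -26 + (16 + 2*48) = -26 + (16 + 96) = -26 + 112 = 86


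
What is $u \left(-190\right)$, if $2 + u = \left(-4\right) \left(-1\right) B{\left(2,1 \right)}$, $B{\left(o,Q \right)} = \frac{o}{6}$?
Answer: $\frac{380}{3} \approx 126.67$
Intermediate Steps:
$B{\left(o,Q \right)} = \frac{o}{6}$ ($B{\left(o,Q \right)} = o \frac{1}{6} = \frac{o}{6}$)
$u = - \frac{2}{3}$ ($u = -2 + \left(-4\right) \left(-1\right) \frac{1}{6} \cdot 2 = -2 + 4 \cdot \frac{1}{3} = -2 + \frac{4}{3} = - \frac{2}{3} \approx -0.66667$)
$u \left(-190\right) = \left(- \frac{2}{3}\right) \left(-190\right) = \frac{380}{3}$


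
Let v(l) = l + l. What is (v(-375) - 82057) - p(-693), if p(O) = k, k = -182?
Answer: -82625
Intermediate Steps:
v(l) = 2*l
p(O) = -182
(v(-375) - 82057) - p(-693) = (2*(-375) - 82057) - 1*(-182) = (-750 - 82057) + 182 = -82807 + 182 = -82625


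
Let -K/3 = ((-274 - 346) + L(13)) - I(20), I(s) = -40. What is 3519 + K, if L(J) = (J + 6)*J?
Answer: 4518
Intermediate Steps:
L(J) = J*(6 + J) (L(J) = (6 + J)*J = J*(6 + J))
K = 999 (K = -3*(((-274 - 346) + 13*(6 + 13)) - 1*(-40)) = -3*((-620 + 13*19) + 40) = -3*((-620 + 247) + 40) = -3*(-373 + 40) = -3*(-333) = 999)
3519 + K = 3519 + 999 = 4518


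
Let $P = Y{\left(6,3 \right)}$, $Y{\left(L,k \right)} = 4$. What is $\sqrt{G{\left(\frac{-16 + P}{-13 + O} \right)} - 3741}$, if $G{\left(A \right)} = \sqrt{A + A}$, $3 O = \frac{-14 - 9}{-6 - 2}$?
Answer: $\frac{i \sqrt{1080741}}{17} \approx 61.152 i$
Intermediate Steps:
$P = 4$
$O = \frac{23}{24}$ ($O = \frac{\left(-14 - 9\right) \frac{1}{-6 - 2}}{3} = \frac{\left(-23\right) \frac{1}{-8}}{3} = \frac{\left(-23\right) \left(- \frac{1}{8}\right)}{3} = \frac{1}{3} \cdot \frac{23}{8} = \frac{23}{24} \approx 0.95833$)
$G{\left(A \right)} = \sqrt{2} \sqrt{A}$ ($G{\left(A \right)} = \sqrt{2 A} = \sqrt{2} \sqrt{A}$)
$\sqrt{G{\left(\frac{-16 + P}{-13 + O} \right)} - 3741} = \sqrt{\sqrt{2} \sqrt{\frac{-16 + 4}{-13 + \frac{23}{24}}} - 3741} = \sqrt{\sqrt{2} \sqrt{- \frac{12}{- \frac{289}{24}}} - 3741} = \sqrt{\sqrt{2} \sqrt{\left(-12\right) \left(- \frac{24}{289}\right)} - 3741} = \sqrt{\sqrt{2} \sqrt{\frac{288}{289}} - 3741} = \sqrt{\sqrt{2} \frac{12 \sqrt{2}}{17} - 3741} = \sqrt{\frac{24}{17} - 3741} = \sqrt{- \frac{63573}{17}} = \frac{i \sqrt{1080741}}{17}$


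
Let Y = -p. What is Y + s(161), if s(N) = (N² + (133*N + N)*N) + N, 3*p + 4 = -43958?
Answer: 3514150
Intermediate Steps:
p = -14654 (p = -4/3 + (⅓)*(-43958) = -4/3 - 43958/3 = -14654)
s(N) = N + 135*N² (s(N) = (N² + (134*N)*N) + N = (N² + 134*N²) + N = 135*N² + N = N + 135*N²)
Y = 14654 (Y = -1*(-14654) = 14654)
Y + s(161) = 14654 + 161*(1 + 135*161) = 14654 + 161*(1 + 21735) = 14654 + 161*21736 = 14654 + 3499496 = 3514150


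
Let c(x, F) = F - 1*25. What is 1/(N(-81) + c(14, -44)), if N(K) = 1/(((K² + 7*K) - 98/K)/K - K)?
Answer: -45829/3155640 ≈ -0.014523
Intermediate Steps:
c(x, F) = -25 + F (c(x, F) = F - 25 = -25 + F)
N(K) = 1/(-K + (K² - 98/K + 7*K)/K) (N(K) = 1/((K² - 98/K + 7*K)/K - K) = 1/(-K + (K² - 98/K + 7*K)/K))
1/(N(-81) + c(14, -44)) = 1/((⅐)*(-81)²/(-14 + (-81)²) + (-25 - 44)) = 1/((⅐)*6561/(-14 + 6561) - 69) = 1/((⅐)*6561/6547 - 69) = 1/((⅐)*6561*(1/6547) - 69) = 1/(6561/45829 - 69) = 1/(-3155640/45829) = -45829/3155640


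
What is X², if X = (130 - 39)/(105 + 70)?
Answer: 169/625 ≈ 0.27040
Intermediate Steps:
X = 13/25 (X = 91/175 = 91*(1/175) = 13/25 ≈ 0.52000)
X² = (13/25)² = 169/625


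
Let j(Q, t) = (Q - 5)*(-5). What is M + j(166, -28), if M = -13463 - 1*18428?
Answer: -32696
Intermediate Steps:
j(Q, t) = 25 - 5*Q (j(Q, t) = (-5 + Q)*(-5) = 25 - 5*Q)
M = -31891 (M = -13463 - 18428 = -31891)
M + j(166, -28) = -31891 + (25 - 5*166) = -31891 + (25 - 830) = -31891 - 805 = -32696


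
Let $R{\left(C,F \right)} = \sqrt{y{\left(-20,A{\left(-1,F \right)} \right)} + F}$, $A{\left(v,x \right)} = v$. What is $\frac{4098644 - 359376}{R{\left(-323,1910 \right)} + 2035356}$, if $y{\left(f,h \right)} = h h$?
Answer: $\frac{2536913853136}{1380891348275} - \frac{26174876 \sqrt{39}}{4142674044825} \approx 1.8371$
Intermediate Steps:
$y{\left(f,h \right)} = h^{2}$
$R{\left(C,F \right)} = \sqrt{1 + F}$ ($R{\left(C,F \right)} = \sqrt{\left(-1\right)^{2} + F} = \sqrt{1 + F}$)
$\frac{4098644 - 359376}{R{\left(-323,1910 \right)} + 2035356} = \frac{4098644 - 359376}{\sqrt{1 + 1910} + 2035356} = \frac{3739268}{\sqrt{1911} + 2035356} = \frac{3739268}{7 \sqrt{39} + 2035356} = \frac{3739268}{2035356 + 7 \sqrt{39}}$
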